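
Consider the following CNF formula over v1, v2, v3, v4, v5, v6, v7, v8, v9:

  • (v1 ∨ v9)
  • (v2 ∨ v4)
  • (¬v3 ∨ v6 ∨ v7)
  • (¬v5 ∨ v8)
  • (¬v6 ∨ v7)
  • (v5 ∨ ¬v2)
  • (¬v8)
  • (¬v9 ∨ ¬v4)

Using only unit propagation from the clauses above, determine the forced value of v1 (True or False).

True

(¬v8) stands alone — v8 = False.
In (v8 ∨ ¬v5), v8 is now false; ¬v5 must hold, so v5 = False.
In (¬v2 ∨ v5), v5 is now false; ¬v2 must hold, so v2 = False.
(v4 ∨ v2): since v2 = False, the clause reduces to (v4). v4 = True.
In (¬v4 ∨ ¬v9), ¬v4 is now false; ¬v9 must hold, so v9 = False.
From (v9 ∨ v1) and v9 = False: v1 = True.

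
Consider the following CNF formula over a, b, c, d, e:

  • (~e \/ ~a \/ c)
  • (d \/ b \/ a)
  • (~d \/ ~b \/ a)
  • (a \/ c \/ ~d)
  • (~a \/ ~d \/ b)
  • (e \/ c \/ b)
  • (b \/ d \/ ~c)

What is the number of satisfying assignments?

12

Case analysis on a and b:
  a=T, b=T: d free; 3 ways for (c,e) × 2^1 = 6.
  a=T, b=F: a clause becomes empty — 0.
  a=F, b=T: remaining (c,d,e) ∈ {(F,F,F); (F,F,T); (T,F,F); (T,F,T)} — 4.
  a=F, b=F: remaining (c,d,e) ∈ {(T,T,F); (T,T,T)} — 2.
Total: 6 + 0 + 4 + 2 = 12.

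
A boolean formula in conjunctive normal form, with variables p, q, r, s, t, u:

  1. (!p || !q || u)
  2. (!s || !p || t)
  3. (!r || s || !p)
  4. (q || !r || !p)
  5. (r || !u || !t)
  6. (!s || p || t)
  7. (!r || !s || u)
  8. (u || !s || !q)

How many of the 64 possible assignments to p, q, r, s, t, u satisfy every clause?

Case analysis on p and s:
  p=T, s=T: remaining (q,r,t,u) ∈ {(F,F,T,F); (T,T,T,T)} — 2.
  p=T, s=F: remaining (q,r,t,u) ∈ {(F,F,F,F); (F,F,F,T); (F,F,T,F); (T,F,F,T)} — 4.
  p=F, s=T: remaining (q,r,t,u) ∈ {(F,F,T,F); (F,T,T,T); (T,T,T,T)} — 3.
  p=F, s=F: q free; 7 ways for (r,t,u) × 2^1 = 14.
Total: 2 + 4 + 3 + 14 = 23.

23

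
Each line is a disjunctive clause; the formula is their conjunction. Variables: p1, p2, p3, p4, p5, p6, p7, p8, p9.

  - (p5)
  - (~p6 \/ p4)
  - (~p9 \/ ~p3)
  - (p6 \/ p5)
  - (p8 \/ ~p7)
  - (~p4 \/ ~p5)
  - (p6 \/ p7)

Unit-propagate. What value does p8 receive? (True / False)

(p5) is a unit clause: p5 = True.
In (~p4 \/ ~p5), ~p5 is now false; ~p4 must hold, so p4 = False.
In (p4 \/ ~p6), p4 is now false; ~p6 must hold, so p6 = False.
(p7 \/ p6) with p6 = False leaves only p7, so p7 = True.
In (~p7 \/ p8), ~p7 is now false; p8 must hold, so p8 = True.

True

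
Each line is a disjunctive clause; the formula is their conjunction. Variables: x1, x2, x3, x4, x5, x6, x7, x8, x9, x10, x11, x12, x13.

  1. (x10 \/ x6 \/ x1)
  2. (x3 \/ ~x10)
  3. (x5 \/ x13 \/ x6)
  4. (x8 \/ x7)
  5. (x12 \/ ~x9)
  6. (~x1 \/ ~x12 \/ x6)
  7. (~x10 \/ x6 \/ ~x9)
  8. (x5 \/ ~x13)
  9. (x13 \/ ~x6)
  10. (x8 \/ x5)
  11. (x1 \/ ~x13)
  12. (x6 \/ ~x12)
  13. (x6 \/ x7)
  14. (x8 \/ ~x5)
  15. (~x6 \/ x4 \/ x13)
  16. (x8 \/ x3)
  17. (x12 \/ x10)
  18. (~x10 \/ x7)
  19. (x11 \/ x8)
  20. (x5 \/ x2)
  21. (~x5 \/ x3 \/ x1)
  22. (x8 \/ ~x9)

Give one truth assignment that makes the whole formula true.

x1=True, x2=False, x3=False, x4=False, x5=True, x6=True, x7=True, x8=True, x9=False, x10=False, x11=False, x12=True, x13=True

Check each clause:
  1. (x6 \/ x1 \/ x10) — x1 is true.
  2. (x3 \/ ~x10) — ~x10 is true.
  3. (x6 \/ x13 \/ x5) — x13 is true.
  4. (x8 \/ x7) — x8 is true.
  5. (x12 \/ ~x9) — x12 is true.
  6. (x6 \/ ~x12 \/ ~x1) — x6 is true.
  7. (~x9 \/ ~x10 \/ x6) — x6 is true.
  8. (x5 \/ ~x13) — x5 is true.
  9. (~x6 \/ x13) — x13 is true.
  10. (x5 \/ x8) — x8 is true.
  11. (~x13 \/ x1) — x1 is true.
  12. (x6 \/ ~x12) — x6 is true.
  13. (x7 \/ x6) — x6 is true.
  14. (~x5 \/ x8) — x8 is true.
  15. (x4 \/ ~x6 \/ x13) — x13 is true.
  16. (x8 \/ x3) — x8 is true.
  17. (x10 \/ x12) — x12 is true.
  18. (x7 \/ ~x10) — ~x10 is true.
  19. (x11 \/ x8) — x8 is true.
  20. (x2 \/ x5) — x5 is true.
  21. (~x5 \/ x1 \/ x3) — x1 is true.
  22. (~x9 \/ x8) — x8 is true.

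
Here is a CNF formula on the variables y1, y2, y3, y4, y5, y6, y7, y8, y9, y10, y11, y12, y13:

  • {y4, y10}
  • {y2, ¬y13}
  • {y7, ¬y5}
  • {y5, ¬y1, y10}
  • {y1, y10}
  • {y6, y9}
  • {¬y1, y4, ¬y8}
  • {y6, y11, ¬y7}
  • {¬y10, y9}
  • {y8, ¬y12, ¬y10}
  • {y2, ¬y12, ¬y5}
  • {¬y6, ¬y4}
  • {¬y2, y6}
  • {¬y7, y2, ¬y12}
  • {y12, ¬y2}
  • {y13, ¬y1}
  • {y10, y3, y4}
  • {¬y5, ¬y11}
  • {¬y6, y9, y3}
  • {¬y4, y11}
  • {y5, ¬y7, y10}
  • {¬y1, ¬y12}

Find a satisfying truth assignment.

y1=0, y2=0, y3=1, y4=0, y5=0, y6=0, y7=0, y8=1, y9=1, y10=1, y11=1, y12=0, y13=0

Check each clause:
  1. {y4, y10} — y10 is true.
  2. {¬y13, y2} — ¬y13 is true.
  3. {y7, ¬y5} — ¬y5 is true.
  4. {y5, ¬y1, y10} — y10 is true.
  5. {y1, y10} — y10 is true.
  6. {y9, y6} — y9 is true.
  7. {¬y1, y4, ¬y8} — ¬y1 is true.
  8. {y6, ¬y7, y11} — ¬y7 is true.
  9. {y9, ¬y10} — y9 is true.
  10. {¬y10, y8, ¬y12} — y8 is true.
  11. {y2, ¬y5, ¬y12} — ¬y5 is true.
  12. {¬y6, ¬y4} — ¬y6 is true.
  13. {¬y2, y6} — ¬y2 is true.
  14. {y2, ¬y12, ¬y7} — ¬y7 is true.
  15. {¬y2, y12} — ¬y2 is true.
  16. {y13, ¬y1} — ¬y1 is true.
  17. {y4, y10, y3} — y10 is true.
  18. {¬y5, ¬y11} — ¬y5 is true.
  19. {y3, ¬y6, y9} — y9 is true.
  20. {¬y4, y11} — y11 is true.
  21. {¬y7, y10, y5} — ¬y7 is true.
  22. {¬y12, ¬y1} — ¬y12 is true.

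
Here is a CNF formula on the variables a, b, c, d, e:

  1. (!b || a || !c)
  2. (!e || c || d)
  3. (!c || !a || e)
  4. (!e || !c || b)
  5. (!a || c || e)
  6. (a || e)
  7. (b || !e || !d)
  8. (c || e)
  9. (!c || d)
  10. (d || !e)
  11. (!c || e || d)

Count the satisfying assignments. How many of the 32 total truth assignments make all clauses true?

Satisfying assignments:
  a=0 b=1 c=0 d=1 e=1
  a=1 b=1 c=0 d=1 e=1
  a=1 b=1 c=1 d=1 e=1
Count: 3.

3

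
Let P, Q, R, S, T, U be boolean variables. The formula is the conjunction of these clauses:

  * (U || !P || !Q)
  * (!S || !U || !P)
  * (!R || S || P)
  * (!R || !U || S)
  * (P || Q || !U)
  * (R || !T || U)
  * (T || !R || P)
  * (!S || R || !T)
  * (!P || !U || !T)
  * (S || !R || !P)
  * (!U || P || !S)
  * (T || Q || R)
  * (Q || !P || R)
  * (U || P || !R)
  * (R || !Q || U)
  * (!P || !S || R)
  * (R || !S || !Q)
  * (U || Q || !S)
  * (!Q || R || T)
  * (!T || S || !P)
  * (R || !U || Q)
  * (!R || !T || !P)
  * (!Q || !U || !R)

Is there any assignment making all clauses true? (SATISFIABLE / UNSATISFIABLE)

SATISFIABLE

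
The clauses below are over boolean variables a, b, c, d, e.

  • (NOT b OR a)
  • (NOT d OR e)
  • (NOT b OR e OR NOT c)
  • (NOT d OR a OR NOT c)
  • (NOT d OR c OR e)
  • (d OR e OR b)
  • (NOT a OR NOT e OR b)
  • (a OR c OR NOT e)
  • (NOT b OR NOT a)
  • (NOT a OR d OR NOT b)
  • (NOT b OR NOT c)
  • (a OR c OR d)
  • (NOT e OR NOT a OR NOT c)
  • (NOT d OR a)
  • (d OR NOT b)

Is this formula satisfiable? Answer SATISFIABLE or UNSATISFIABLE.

SATISFIABLE

Try a = False.
  then b is forced to False.
  then d is forced to False.
  then e is forced to True.
  then c is forced to True.
So a=F, b=F, c=T, d=F, e=T is a satisfying assignment.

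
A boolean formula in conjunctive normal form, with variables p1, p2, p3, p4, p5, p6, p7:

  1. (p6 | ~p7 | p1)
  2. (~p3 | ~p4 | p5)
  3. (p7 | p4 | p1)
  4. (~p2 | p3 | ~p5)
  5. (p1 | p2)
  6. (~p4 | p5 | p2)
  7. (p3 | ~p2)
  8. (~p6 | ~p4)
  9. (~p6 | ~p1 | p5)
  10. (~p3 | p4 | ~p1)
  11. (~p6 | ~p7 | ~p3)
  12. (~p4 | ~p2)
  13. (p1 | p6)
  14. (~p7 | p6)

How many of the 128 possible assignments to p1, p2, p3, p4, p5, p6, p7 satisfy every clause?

6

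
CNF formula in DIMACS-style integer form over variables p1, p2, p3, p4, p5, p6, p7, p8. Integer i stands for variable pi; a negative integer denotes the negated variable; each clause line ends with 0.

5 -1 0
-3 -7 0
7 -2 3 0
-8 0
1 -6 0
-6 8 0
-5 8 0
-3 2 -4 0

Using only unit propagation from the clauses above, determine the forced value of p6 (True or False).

False

Unit clause (!p8) sets p8 = False.
(p8 || !p6): since p8 = False, the clause reduces to (!p6). p6 = False.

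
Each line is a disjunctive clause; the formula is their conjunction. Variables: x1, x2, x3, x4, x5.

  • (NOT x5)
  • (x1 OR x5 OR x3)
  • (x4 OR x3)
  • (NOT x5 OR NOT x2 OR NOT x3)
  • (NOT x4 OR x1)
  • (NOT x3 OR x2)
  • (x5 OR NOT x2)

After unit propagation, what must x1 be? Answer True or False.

(NOT x5) is a unit clause: x5 = False.
In (x5 OR NOT x2), x5 is now false; NOT x2 must hold, so x2 = False.
(NOT x3 OR x2) with x2 = False leaves only NOT x3, so x3 = False.
From (x3 OR x5 OR x1) and x3 = False, x5 = False: x1 = True.

True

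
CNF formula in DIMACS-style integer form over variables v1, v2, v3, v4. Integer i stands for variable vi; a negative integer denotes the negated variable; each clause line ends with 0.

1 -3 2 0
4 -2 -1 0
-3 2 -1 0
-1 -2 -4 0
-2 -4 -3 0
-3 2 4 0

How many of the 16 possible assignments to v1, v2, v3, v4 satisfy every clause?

7

Split on v2, then v1.
  v2=T, v1=T: a clause becomes empty — 0.
  v2=T, v1=F: remaining (v3,v4) ∈ {(F,F); (F,T); (T,F)} — 3.
  v2=F, v1=T: remaining (v3,v4) ∈ {(F,F); (F,T)} — 2.
  v2=F, v1=F: remaining (v3,v4) ∈ {(F,F); (F,T)} — 2.
Total: 0 + 3 + 2 + 2 = 7.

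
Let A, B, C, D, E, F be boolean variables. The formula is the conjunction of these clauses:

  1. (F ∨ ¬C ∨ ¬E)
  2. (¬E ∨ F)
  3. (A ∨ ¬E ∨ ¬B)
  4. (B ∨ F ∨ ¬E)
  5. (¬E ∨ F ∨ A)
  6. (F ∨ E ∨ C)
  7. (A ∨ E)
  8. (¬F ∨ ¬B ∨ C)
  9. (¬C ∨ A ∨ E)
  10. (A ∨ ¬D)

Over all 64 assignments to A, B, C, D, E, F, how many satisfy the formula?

18

Split on E, then F.
  E=T, F=T: 8 of the 16 assignments to (A,B,C,D) work.
  E=T, F=F: a clause becomes empty — 0.
  E=F, F=T: D free; 3 ways for (A,B,C) × 2^1 = 6.
  E=F, F=F: remaining (A,B,C,D) ∈ {(T,F,T,F); (T,F,T,T); (T,T,T,F); (T,T,T,T)} — 4.
Total: 8 + 0 + 6 + 4 = 18.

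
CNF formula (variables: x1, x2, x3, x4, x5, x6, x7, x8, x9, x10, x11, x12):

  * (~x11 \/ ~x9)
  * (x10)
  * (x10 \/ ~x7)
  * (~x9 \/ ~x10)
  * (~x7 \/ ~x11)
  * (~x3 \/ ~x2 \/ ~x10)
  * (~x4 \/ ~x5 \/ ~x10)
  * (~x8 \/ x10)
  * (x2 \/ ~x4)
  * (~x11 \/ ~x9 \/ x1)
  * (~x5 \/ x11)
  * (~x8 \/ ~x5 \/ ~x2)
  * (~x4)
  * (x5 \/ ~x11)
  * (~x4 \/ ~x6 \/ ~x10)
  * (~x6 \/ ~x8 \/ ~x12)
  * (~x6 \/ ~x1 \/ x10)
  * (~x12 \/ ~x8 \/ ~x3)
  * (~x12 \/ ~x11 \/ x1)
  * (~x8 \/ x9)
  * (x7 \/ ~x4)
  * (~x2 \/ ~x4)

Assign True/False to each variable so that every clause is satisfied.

x1 = T, x2 = F, x3 = T, x4 = F, x5 = F, x6 = T, x7 = F, x8 = F, x9 = F, x10 = T, x11 = F, x12 = T

Check each clause:
  1. (~x11 \/ ~x9) — ~x11 is true.
  2. (x10) — x10 is true.
  3. (~x7 \/ x10) — ~x7 is true.
  4. (~x10 \/ ~x9) — ~x9 is true.
  5. (~x7 \/ ~x11) — ~x7 is true.
  6. (~x10 \/ ~x2 \/ ~x3) — ~x2 is true.
  7. (~x10 \/ ~x4 \/ ~x5) — ~x5 is true.
  8. (x10 \/ ~x8) — ~x8 is true.
  9. (~x4 \/ x2) — ~x4 is true.
  10. (~x9 \/ x1 \/ ~x11) — x1 is true.
  11. (~x5 \/ x11) — ~x5 is true.
  12. (~x2 \/ ~x5 \/ ~x8) — ~x8 is true.
  13. (~x4) — ~x4 is true.
  14. (~x11 \/ x5) — ~x11 is true.
  15. (~x10 \/ ~x6 \/ ~x4) — ~x4 is true.
  16. (~x6 \/ ~x12 \/ ~x8) — ~x8 is true.
  17. (~x1 \/ x10 \/ ~x6) — x10 is true.
  18. (~x8 \/ ~x3 \/ ~x12) — ~x8 is true.
  19. (~x12 \/ ~x11 \/ x1) — x1 is true.
  20. (~x8 \/ x9) — ~x8 is true.
  21. (~x4 \/ x7) — ~x4 is true.
  22. (~x4 \/ ~x2) — ~x4 is true.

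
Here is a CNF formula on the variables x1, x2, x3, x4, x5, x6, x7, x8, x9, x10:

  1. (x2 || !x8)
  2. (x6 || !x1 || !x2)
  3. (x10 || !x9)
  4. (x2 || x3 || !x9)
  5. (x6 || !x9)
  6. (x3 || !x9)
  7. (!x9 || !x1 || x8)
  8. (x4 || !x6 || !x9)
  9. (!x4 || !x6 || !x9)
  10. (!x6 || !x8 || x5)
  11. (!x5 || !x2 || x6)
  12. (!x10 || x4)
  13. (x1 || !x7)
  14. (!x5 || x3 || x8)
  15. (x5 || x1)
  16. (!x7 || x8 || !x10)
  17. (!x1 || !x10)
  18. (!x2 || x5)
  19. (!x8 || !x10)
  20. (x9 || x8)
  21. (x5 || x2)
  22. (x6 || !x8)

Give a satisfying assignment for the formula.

x1 = 1  x2 = 1  x3 = 1  x4 = 0  x5 = 1  x6 = 1  x7 = 0  x8 = 1  x9 = 0  x10 = 0

Pure literal: x3 appears only positively; assign x3 = True.
Pure literal: x7 appears only negated; assign x7 = False.
Try x1 = True.
  then x10 is forced to False.
  then x9 is forced to False.
  then x8 is forced to True.
  then x2 is forced to True.
  then x6 is forced to True.
  then x5 is forced to True.
x4 is now unconstrained; take x4 = False.
Every clause has at least one true literal under this assignment.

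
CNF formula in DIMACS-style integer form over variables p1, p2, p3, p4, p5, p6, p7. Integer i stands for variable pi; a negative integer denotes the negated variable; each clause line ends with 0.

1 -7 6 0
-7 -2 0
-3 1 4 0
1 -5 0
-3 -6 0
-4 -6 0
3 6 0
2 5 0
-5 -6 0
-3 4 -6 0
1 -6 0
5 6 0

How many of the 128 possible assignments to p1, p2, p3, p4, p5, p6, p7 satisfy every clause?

7

Case analysis on p6 and p1:
  p6=1, p1=1: remaining (p2,p3,p4,p5,p7) ∈ {(1,0,0,0,0)} — 1.
  p6=1, p1=0: a clause becomes empty — 0.
  p6=0, p1=1: p4 free; 3 ways for (p2,p3,p5,p7) × 2^1 = 6.
  p6=0, p1=0: a clause becomes empty — 0.
Total: 1 + 0 + 6 + 0 = 7.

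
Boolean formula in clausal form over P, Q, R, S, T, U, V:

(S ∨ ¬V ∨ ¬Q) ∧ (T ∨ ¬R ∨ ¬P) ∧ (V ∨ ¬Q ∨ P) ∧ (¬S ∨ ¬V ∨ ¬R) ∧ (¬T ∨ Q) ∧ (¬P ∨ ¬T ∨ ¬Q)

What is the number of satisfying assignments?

32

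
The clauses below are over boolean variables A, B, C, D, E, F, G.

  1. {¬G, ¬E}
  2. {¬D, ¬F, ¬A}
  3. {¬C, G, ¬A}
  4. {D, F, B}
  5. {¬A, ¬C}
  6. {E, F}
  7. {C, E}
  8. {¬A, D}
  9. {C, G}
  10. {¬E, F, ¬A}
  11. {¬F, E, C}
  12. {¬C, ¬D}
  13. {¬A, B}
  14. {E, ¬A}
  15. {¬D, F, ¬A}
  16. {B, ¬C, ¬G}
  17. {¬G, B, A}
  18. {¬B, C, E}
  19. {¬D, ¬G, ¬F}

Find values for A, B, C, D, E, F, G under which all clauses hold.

A=0, B=1, C=1, D=0, E=1, F=1, G=0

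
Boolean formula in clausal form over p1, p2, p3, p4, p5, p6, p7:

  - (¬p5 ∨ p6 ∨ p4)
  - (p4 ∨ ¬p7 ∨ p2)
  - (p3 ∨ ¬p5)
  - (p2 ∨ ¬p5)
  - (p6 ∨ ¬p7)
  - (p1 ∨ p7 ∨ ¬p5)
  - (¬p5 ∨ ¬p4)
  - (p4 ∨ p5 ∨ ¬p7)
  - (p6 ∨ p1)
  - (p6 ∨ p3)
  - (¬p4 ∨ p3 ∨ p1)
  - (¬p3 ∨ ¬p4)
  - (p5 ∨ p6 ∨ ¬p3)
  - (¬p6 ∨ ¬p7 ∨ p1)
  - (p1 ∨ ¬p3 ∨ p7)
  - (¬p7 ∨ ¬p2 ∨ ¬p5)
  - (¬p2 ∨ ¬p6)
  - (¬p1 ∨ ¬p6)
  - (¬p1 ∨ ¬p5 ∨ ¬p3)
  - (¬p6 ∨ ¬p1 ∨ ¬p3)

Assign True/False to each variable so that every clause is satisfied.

p1=F, p2=F, p3=F, p4=F, p5=F, p6=T, p7=F

Check each clause:
  1. (¬p5 ∨ p6 ∨ p4) — ¬p5 is true.
  2. (¬p7 ∨ p2 ∨ p4) — ¬p7 is true.
  3. (p3 ∨ ¬p5) — ¬p5 is true.
  4. (p2 ∨ ¬p5) — ¬p5 is true.
  5. (¬p7 ∨ p6) — ¬p7 is true.
  6. (p1 ∨ ¬p5 ∨ p7) — ¬p5 is true.
  7. (¬p5 ∨ ¬p4) — ¬p5 is true.
  8. (p4 ∨ ¬p7 ∨ p5) — ¬p7 is true.
  9. (p1 ∨ p6) — p6 is true.
  10. (p6 ∨ p3) — p6 is true.
  11. (p1 ∨ ¬p4 ∨ p3) — ¬p4 is true.
  12. (¬p4 ∨ ¬p3) — ¬p4 is true.
  13. (p5 ∨ ¬p3 ∨ p6) — ¬p3 is true.
  14. (¬p6 ∨ ¬p7 ∨ p1) — ¬p7 is true.
  15. (¬p3 ∨ p7 ∨ p1) — ¬p3 is true.
  16. (¬p5 ∨ ¬p2 ∨ ¬p7) — ¬p7 is true.
  17. (¬p6 ∨ ¬p2) — ¬p2 is true.
  18. (¬p6 ∨ ¬p1) — ¬p1 is true.
  19. (¬p3 ∨ ¬p5 ∨ ¬p1) — ¬p5 is true.
  20. (¬p6 ∨ ¬p3 ∨ ¬p1) — ¬p3 is true.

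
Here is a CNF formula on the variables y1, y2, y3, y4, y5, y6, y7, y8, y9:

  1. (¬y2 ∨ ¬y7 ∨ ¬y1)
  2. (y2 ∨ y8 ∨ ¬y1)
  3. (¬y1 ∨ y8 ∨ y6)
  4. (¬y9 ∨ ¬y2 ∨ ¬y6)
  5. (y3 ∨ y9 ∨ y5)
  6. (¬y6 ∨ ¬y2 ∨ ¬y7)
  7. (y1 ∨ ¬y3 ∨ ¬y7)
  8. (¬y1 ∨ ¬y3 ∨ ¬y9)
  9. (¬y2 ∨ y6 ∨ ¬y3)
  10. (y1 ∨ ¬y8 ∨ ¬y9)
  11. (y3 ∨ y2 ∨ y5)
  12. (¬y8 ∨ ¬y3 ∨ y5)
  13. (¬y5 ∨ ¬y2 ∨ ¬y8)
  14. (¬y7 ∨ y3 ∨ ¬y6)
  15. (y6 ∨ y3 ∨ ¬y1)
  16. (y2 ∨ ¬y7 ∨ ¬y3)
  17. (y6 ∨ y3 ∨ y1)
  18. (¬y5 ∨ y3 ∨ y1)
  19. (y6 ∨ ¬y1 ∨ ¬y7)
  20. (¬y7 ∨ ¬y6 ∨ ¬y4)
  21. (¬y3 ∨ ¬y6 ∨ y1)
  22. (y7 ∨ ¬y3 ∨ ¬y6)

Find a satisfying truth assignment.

Branch on y1: take y1 = False.
Branch on y2: take y2 = False.
Set y3 = True and propagate.
  then y7 is forced to False.
  then y6 is forced to False.
The remaining clauses are satisfied by y4 = True, y5 = True, y8 = False, y9 = False.
Every clause has at least one true literal under this assignment.
Check each clause:
  1. (¬y7 ∨ ¬y1 ∨ ¬y2) — ¬y7 is true.
  2. (y8 ∨ y2 ∨ ¬y1) — ¬y1 is true.
  3. (y6 ∨ y8 ∨ ¬y1) — ¬y1 is true.
  4. (¬y9 ∨ ¬y6 ∨ ¬y2) — ¬y6 is true.
  5. (y9 ∨ y3 ∨ y5) — y3 is true.
  6. (¬y2 ∨ ¬y7 ∨ ¬y6) — ¬y7 is true.
  7. (¬y3 ∨ ¬y7 ∨ y1) — ¬y7 is true.
  8. (¬y1 ∨ ¬y3 ∨ ¬y9) — ¬y1 is true.
  9. (¬y3 ∨ y6 ∨ ¬y2) — ¬y2 is true.
  10. (¬y9 ∨ ¬y8 ∨ y1) — ¬y8 is true.
  11. (y3 ∨ y2 ∨ y5) — y3 is true.
  12. (y5 ∨ ¬y8 ∨ ¬y3) — ¬y8 is true.
  13. (¬y2 ∨ ¬y5 ∨ ¬y8) — ¬y8 is true.
  14. (¬y6 ∨ ¬y7 ∨ y3) — ¬y7 is true.
  15. (y3 ∨ y6 ∨ ¬y1) — y3 is true.
  16. (¬y7 ∨ y2 ∨ ¬y3) — ¬y7 is true.
  17. (y1 ∨ y3 ∨ y6) — y3 is true.
  18. (y3 ∨ ¬y5 ∨ y1) — y3 is true.
  19. (¬y7 ∨ ¬y1 ∨ y6) — ¬y7 is true.
  20. (¬y7 ∨ ¬y4 ∨ ¬y6) — ¬y7 is true.
  21. (¬y6 ∨ y1 ∨ ¬y3) — ¬y6 is true.
  22. (y7 ∨ ¬y3 ∨ ¬y6) — ¬y6 is true.

y1 = False  y2 = False  y3 = True  y4 = True  y5 = True  y6 = False  y7 = False  y8 = False  y9 = False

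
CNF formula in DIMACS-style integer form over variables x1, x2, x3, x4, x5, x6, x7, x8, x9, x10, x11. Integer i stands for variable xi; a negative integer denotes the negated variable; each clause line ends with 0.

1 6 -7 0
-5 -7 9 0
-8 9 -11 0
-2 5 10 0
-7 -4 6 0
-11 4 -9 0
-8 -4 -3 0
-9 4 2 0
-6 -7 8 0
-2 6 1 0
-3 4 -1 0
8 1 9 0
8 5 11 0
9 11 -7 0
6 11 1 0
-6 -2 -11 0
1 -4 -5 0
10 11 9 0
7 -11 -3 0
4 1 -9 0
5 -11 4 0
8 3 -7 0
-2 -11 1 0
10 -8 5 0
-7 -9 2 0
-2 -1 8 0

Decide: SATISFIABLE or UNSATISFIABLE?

SATISFIABLE

Pure literal: x10 appears only positively; assign x10 = True.
Branch on x1: take x1 = True.
The remaining clauses are satisfied by x2 = True, x3 = False, x4 = False, x5 = True, x6 = True, x7 = False, x8 = True, x9 = True, x11 = False.
So x1=True, x2=True, x3=False, x4=False, x5=True, x6=True, x7=False, x8=True, x9=True, x10=True, x11=False is a satisfying assignment.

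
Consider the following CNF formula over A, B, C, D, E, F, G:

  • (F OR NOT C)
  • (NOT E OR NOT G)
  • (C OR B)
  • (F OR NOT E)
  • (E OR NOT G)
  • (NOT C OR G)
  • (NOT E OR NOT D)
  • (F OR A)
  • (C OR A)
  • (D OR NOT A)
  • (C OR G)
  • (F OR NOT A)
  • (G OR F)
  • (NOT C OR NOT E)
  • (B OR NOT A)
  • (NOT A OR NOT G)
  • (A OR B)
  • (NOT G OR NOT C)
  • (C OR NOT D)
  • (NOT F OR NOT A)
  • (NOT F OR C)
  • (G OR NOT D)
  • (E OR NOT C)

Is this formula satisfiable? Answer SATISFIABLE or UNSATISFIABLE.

C = True:
  propagation gives F=True, G=True; an empty clause results — contradiction.
C = False:
  propagation gives B=True, A=True, D=True; an empty clause results — contradiction.
Every branch closes, so no satisfying assignment exists.

UNSATISFIABLE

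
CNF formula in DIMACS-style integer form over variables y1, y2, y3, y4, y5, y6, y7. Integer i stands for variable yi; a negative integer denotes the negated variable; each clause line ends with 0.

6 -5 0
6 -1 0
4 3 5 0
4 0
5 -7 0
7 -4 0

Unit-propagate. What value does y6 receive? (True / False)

Unit clause (y4) sets y4 = True.
In (~y4 \/ y7), ~y4 is now false; y7 must hold, so y7 = True.
From (~y7 \/ y5) and y7 = True: y5 = True.
From (~y5 \/ y6) and y5 = True: y6 = True.

True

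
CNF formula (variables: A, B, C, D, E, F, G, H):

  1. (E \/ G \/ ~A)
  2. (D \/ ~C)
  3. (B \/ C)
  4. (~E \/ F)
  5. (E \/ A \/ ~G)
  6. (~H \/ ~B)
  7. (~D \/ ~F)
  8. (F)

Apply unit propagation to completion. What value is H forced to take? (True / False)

False

(F) is a unit clause: F = True.
From (~F \/ ~D) and F = True: D = False.
(D \/ ~C): since D = False, the clause reduces to (~C). C = False.
From (C \/ B) and C = False: B = True.
(~H \/ ~B): since B = True, the clause reduces to (~H). H = False.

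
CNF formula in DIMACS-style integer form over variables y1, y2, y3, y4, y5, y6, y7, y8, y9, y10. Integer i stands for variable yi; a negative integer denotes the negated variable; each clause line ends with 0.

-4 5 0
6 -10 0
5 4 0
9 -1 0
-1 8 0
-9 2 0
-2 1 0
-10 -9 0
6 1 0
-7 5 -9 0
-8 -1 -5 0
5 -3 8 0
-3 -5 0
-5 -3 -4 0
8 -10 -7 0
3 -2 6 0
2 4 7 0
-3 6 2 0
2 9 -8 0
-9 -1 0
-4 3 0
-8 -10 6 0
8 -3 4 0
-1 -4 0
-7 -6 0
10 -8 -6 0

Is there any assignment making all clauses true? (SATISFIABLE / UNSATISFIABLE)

UNSATISFIABLE

y8 = True:
  y6 = True:
    propagation gives y7=False, y10=True, y9=False, y1=False; an empty clause results — contradiction.
  y6 = False:
    propagation gives y10=False, y1=True, y9=True; an empty clause results — contradiction.
y8 = False:
  propagation gives y1=False, y2=False, y9=False, y6=True; an empty clause results — contradiction.
Every branch closes, so no satisfying assignment exists.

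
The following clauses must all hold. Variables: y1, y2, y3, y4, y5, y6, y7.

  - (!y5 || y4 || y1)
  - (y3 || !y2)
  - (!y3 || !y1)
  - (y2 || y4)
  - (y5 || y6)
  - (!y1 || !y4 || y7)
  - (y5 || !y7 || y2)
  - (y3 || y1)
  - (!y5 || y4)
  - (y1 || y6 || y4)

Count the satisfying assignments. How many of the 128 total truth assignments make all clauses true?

15

Case analysis on y1 and y4:
  y1=1, y4=1: remaining (y2,y3,y5,y6,y7) ∈ {(0,0,1,0,1); (0,0,1,1,1)} — 2.
  y1=1, y4=0: a clause becomes empty — 0.
  y1=0, y4=1: 11 of the 32 assignments to (y2,y3,y5,y6,y7) work.
  y1=0, y4=0: remaining (y2,y3,y5,y6,y7) ∈ {(1,1,0,1,0); (1,1,0,1,1)} — 2.
Total: 2 + 0 + 11 + 2 = 15.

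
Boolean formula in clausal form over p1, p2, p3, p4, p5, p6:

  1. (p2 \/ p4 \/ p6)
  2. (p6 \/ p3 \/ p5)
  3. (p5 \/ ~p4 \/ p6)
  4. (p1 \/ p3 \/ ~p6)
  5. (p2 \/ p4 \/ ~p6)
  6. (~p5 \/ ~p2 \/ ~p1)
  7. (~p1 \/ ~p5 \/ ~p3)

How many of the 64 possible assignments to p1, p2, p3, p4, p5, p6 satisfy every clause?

22

Case analysis on p6 and p5:
  p6=T, p5=T: remaining (p1,p2,p3,p4) ∈ {(F,F,T,T); (F,T,T,F); (F,T,T,T); (T,F,F,T)} — 4.
  p6=T, p5=F: 9 of the 16 assignments to (p1,p2,p3,p4) work.
  p6=F, p5=T: 7 of the 16 assignments to (p1,p2,p3,p4) work.
  p6=F, p5=F: remaining (p1,p2,p3,p4) ∈ {(F,T,T,F); (T,T,T,F)} — 2.
Total: 4 + 9 + 7 + 2 = 22.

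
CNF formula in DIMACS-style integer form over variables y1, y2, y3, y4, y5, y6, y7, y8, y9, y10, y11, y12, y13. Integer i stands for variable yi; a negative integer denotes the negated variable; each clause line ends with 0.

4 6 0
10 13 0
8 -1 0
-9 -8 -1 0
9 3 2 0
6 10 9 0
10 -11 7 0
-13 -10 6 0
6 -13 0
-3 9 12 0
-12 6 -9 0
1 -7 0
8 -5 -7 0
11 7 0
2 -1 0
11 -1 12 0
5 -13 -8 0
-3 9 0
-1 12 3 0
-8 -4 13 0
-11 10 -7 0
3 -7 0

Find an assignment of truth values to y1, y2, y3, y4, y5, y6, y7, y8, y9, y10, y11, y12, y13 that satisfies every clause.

y1=False, y2=False, y3=True, y4=False, y5=True, y6=True, y7=False, y8=False, y9=True, y10=True, y11=True, y12=True, y13=True

Pure literal: y6 appears only positively; assign y6 = True.
Set y1 = False and propagate.
  then y7 is forced to False.
  then y11 is forced to True.
  then y10 is forced to True.
The remaining clauses are satisfied by y2 = False, y3 = True, y4 = False, y5 = True, y8 = False, y9 = True, y12 = True, y13 = True.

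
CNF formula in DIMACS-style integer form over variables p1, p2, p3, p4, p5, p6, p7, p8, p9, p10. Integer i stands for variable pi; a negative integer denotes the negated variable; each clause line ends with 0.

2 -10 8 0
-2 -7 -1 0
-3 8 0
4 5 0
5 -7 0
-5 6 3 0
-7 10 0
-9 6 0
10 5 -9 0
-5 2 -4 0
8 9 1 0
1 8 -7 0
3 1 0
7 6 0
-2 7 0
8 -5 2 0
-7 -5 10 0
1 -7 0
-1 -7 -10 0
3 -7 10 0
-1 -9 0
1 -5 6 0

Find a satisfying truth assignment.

p1=False  p2=False  p3=True  p4=False  p5=True  p6=True  p7=False  p8=True  p9=False  p10=True

p6 occurs only positively in the remaining clauses — set p6 = True.
p8 occurs only positively in the remaining clauses — set p8 = True.
Set p1 = False and propagate.
  then p3 is forced to True.
  then p7 is forced to False.
  then p2 is forced to False.
Branch on p4: take p4 = False.
  then p5 is forced to True.
p9, p10 are now unconstrained; take p9 = False, p10 = True.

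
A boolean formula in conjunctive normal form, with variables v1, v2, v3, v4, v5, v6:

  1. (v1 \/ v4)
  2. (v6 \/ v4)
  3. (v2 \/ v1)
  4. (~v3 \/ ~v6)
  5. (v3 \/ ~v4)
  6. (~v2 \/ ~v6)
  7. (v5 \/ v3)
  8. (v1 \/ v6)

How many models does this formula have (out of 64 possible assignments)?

5

Satisfying assignments:
  v1=T v2=F v3=F v4=F v5=T v6=T
  v1=T v2=F v3=T v4=T v5=F v6=F
  v1=T v2=F v3=T v4=T v5=T v6=F
  v1=T v2=T v3=T v4=T v5=F v6=F
  v1=T v2=T v3=T v4=T v5=T v6=F
Count: 5.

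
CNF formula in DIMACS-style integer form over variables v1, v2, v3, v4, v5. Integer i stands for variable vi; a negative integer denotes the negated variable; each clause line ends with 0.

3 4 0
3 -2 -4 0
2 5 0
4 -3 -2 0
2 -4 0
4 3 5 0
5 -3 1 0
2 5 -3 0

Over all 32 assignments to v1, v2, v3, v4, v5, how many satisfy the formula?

The models are:
  v1=0 v2=0 v3=1 v4=0 v5=1
  v1=0 v2=1 v3=1 v4=1 v5=1
  v1=1 v2=0 v3=1 v4=0 v5=1
  v1=1 v2=1 v3=1 v4=1 v5=0
  v1=1 v2=1 v3=1 v4=1 v5=1
That's 5 in total.

5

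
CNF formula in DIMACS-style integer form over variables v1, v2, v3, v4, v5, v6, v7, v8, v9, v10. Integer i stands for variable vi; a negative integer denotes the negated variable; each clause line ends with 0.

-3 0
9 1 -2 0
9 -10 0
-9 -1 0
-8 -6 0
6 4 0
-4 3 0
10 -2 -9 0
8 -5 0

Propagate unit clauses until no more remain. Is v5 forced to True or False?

(NOT v3) stands alone — v3 = False.
From (v3 OR NOT v4) and v3 = False: v4 = False.
In (v4 OR v6), v4 is now false; v6 must hold, so v6 = True.
In (NOT v8 OR NOT v6), NOT v6 is now false; NOT v8 must hold, so v8 = False.
(NOT v5 OR v8): since v8 = False, the clause reduces to (NOT v5). v5 = False.

False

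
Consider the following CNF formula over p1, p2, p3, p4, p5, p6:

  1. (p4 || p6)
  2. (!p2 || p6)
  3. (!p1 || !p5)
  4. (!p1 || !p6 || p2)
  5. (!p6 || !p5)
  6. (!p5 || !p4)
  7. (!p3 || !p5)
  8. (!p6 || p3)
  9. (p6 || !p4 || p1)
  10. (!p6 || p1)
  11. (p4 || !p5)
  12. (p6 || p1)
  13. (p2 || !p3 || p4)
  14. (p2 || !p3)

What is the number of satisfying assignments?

3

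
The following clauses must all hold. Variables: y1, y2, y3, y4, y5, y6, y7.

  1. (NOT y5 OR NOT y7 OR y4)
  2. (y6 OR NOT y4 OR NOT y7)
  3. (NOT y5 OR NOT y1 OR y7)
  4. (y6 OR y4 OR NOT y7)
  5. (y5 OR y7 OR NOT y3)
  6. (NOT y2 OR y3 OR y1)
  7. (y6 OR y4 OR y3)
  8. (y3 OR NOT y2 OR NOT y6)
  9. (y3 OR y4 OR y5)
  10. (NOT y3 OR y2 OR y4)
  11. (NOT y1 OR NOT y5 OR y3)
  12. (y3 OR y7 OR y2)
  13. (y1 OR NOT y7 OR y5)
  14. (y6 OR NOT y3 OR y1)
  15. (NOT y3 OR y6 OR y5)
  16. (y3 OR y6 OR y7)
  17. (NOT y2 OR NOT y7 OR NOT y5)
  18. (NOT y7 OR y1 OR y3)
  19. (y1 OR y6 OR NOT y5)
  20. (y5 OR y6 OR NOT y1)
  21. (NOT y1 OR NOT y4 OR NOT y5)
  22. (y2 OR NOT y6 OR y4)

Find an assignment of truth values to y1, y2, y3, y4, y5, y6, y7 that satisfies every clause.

Set y1 = False and propagate.
Set y2 = True and propagate.
  then y3 is forced to True.
  then y6 is forced to True.
Try y4 = True.
For the remaining variables, y5 = True, y7 = False works.
Every clause has at least one true literal under this assignment.

y1 = False, y2 = True, y3 = True, y4 = True, y5 = True, y6 = True, y7 = False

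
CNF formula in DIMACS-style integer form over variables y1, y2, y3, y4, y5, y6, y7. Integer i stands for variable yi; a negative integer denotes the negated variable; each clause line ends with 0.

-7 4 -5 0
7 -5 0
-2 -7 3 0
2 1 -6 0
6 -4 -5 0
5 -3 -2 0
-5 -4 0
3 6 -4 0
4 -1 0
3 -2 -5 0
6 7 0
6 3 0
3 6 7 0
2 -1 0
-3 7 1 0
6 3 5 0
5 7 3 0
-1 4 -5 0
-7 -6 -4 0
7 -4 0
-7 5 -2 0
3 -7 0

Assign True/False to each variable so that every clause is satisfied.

y1=F  y2=F  y3=T  y4=T  y5=F  y6=F  y7=T

Branch on y1: take y1 = False.
Set y2 = False and propagate.
  then y6 is forced to False.
  then y7 is forced to True.
  then y3 is forced to True.
Try y4 = True.
  then y5 is forced to False.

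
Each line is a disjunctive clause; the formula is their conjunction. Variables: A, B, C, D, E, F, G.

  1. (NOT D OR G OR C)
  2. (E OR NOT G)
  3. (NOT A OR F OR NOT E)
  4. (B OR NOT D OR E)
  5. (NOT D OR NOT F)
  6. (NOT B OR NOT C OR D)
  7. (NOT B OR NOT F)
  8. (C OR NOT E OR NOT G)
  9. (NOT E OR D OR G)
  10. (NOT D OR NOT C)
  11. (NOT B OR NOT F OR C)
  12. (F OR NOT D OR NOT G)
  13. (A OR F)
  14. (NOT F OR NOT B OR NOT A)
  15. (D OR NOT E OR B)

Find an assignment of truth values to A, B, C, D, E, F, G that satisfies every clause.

Try A = True.
Branch on B: take B = False.
Set C = True and propagate.
  then D is forced to False.
  then E is forced to False.
  then G is forced to False.
F is now unconstrained; take F = False.

A=1, B=0, C=1, D=0, E=0, F=0, G=0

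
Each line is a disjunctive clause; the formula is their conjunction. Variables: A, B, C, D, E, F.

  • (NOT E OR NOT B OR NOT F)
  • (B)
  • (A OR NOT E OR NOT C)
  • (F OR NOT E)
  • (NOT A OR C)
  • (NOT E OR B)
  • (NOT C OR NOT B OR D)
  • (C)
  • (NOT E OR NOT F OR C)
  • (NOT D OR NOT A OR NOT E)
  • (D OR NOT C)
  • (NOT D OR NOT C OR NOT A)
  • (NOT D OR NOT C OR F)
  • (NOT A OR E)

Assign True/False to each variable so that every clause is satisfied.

A = 0, B = 1, C = 1, D = 1, E = 0, F = 1

Unit propagation: (B) forces B = True.
The clause (C) is unit: C must be True.
(D) is a unit clause, so D = True.
The clause (NOT A) is unit: A must be False.
The clause (NOT E) is unit: E must be False.
Unit propagation: (F) forces F = True.
Every clause has at least one true literal under this assignment.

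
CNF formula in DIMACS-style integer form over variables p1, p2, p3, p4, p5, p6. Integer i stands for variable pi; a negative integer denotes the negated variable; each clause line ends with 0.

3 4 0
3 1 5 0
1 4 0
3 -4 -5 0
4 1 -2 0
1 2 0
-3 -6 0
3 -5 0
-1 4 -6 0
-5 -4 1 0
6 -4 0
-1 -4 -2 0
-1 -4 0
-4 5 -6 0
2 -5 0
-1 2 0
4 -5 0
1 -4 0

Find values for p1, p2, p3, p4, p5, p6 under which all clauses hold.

p1=True, p2=True, p3=True, p4=False, p5=False, p6=False

Try p1 = True.
  then p4 is forced to False.
  then p3 is forced to True.
  then p6 is forced to False.
  then p2 is forced to True.
  then p5 is forced to False.
Every clause has at least one true literal under this assignment.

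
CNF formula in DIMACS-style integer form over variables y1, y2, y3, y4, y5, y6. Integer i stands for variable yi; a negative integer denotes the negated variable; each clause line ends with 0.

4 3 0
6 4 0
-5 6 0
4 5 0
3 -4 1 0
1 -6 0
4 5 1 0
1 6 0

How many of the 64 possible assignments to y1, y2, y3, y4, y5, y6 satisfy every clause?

Split on y4, then y1.
  y4=1, y1=1: y2, y3 free; 3 ways for (y5,y6) × 2^2 = 12.
  y4=1, y1=0: a clause becomes empty — 0.
  y4=0, y1=1: remaining (y2,y3,y5,y6) ∈ {(0,1,1,1); (1,1,1,1)} — 2.
  y4=0, y1=0: a clause becomes empty — 0.
Total: 12 + 0 + 2 + 0 = 14.

14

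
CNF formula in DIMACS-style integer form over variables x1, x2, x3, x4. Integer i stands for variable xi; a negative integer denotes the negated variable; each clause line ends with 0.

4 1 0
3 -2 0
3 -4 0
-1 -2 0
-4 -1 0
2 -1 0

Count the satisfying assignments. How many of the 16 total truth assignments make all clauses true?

2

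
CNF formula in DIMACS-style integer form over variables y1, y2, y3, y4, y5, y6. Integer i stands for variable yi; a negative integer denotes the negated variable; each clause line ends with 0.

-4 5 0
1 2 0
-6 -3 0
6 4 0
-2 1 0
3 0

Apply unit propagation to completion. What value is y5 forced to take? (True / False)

True

(y3) stands alone — y3 = True.
In (~y6 | ~y3), ~y3 is now false; ~y6 must hold, so y6 = False.
(y6 | y4): since y6 = False, the clause reduces to (y4). y4 = True.
(y5 | ~y4): since y4 = True, the clause reduces to (y5). y5 = True.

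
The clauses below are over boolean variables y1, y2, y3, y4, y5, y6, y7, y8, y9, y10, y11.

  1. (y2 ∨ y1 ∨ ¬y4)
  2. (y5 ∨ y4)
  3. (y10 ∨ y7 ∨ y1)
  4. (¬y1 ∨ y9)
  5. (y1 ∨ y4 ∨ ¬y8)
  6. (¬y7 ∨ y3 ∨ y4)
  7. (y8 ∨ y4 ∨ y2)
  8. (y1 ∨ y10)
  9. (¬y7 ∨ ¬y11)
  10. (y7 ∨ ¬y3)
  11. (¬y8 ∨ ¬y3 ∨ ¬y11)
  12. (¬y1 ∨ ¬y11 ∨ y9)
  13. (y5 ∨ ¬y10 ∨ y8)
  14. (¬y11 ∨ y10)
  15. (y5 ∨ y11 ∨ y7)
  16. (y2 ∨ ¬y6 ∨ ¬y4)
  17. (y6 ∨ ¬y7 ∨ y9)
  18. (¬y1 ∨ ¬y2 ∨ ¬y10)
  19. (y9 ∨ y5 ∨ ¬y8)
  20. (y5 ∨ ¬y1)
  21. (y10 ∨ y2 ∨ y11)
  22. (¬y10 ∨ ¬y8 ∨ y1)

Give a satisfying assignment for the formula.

y1 = 1, y2 = 1, y3 = 0, y4 = 0, y5 = 1, y6 = 1, y7 = 0, y8 = 1, y9 = 1, y10 = 0, y11 = 0

Check each clause:
  1. (¬y4 ∨ y1 ∨ y2) — y1 is true.
  2. (y4 ∨ y5) — y5 is true.
  3. (y7 ∨ y1 ∨ y10) — y1 is true.
  4. (y9 ∨ ¬y1) — y9 is true.
  5. (y4 ∨ y1 ∨ ¬y8) — y1 is true.
  6. (y4 ∨ y3 ∨ ¬y7) — ¬y7 is true.
  7. (y4 ∨ y8 ∨ y2) — y8 is true.
  8. (y1 ∨ y10) — y1 is true.
  9. (¬y7 ∨ ¬y11) — ¬y7 is true.
  10. (¬y3 ∨ y7) — ¬y3 is true.
  11. (¬y3 ∨ ¬y8 ∨ ¬y11) — ¬y3 is true.
  12. (y9 ∨ ¬y1 ∨ ¬y11) — y9 is true.
  13. (y8 ∨ y5 ∨ ¬y10) — y8 is true.
  14. (y10 ∨ ¬y11) — ¬y11 is true.
  15. (y7 ∨ y11 ∨ y5) — y5 is true.
  16. (¬y4 ∨ y2 ∨ ¬y6) — y2 is true.
  17. (¬y7 ∨ y9 ∨ y6) — ¬y7 is true.
  18. (¬y10 ∨ ¬y2 ∨ ¬y1) — ¬y10 is true.
  19. (y5 ∨ y9 ∨ ¬y8) — y9 is true.
  20. (¬y1 ∨ y5) — y5 is true.
  21. (y10 ∨ y2 ∨ y11) — y2 is true.
  22. (¬y10 ∨ ¬y8 ∨ y1) — y1 is true.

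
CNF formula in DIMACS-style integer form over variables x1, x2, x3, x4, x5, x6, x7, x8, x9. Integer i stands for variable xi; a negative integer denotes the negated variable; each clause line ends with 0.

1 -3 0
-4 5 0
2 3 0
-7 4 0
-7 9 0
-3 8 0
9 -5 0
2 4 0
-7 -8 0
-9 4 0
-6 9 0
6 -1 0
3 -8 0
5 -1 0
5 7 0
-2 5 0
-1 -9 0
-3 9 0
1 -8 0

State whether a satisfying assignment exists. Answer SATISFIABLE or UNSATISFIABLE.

Set x1 = False and propagate.
  then x3 is forced to False.
  then x2 is forced to True.
  then x8 is forced to False.
  then x5 is forced to True.
  then x9 is forced to True.
  then x4 is forced to True.
x6, x7 are now unconstrained; take x6 = True, x7 = True.
So x1=False, x2=True, x3=False, x4=True, x5=True, x6=True, x7=True, x8=False, x9=True is a satisfying assignment.

SATISFIABLE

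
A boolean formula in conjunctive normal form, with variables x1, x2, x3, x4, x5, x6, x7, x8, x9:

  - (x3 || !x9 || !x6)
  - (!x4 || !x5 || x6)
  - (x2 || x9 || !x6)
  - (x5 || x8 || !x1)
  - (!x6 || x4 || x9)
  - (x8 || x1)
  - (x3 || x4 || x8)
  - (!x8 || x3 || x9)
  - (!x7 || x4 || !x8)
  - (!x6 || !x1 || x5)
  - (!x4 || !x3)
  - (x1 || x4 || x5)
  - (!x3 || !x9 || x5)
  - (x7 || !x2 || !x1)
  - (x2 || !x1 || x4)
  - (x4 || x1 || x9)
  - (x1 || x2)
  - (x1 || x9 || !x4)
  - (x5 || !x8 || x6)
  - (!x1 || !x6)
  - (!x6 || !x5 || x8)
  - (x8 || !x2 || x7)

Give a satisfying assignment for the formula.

x1=False  x2=True  x3=True  x4=False  x5=True  x6=False  x7=False  x8=True  x9=True

Check each clause:
  1. (x3 || !x6 || !x9) — !x6 is true.
  2. (!x5 || !x4 || x6) — !x4 is true.
  3. (x2 || !x6 || x9) — x9 is true.
  4. (x8 || x5 || !x1) — x8 is true.
  5. (x9 || x4 || !x6) — x9 is true.
  6. (x1 || x8) — x8 is true.
  7. (x4 || x3 || x8) — x8 is true.
  8. (x9 || x3 || !x8) — x9 is true.
  9. (x4 || !x8 || !x7) — !x7 is true.
  10. (!x1 || !x6 || x5) — !x6 is true.
  11. (!x4 || !x3) — !x4 is true.
  12. (x5 || x1 || x4) — x5 is true.
  13. (x5 || !x3 || !x9) — x5 is true.
  14. (x7 || !x2 || !x1) — !x1 is true.
  15. (x4 || x2 || !x1) — x2 is true.
  16. (x9 || x1 || x4) — x9 is true.
  17. (x1 || x2) — x2 is true.
  18. (x9 || !x4 || x1) — x9 is true.
  19. (!x8 || x5 || x6) — x5 is true.
  20. (!x1 || !x6) — !x6 is true.
  21. (!x5 || !x6 || x8) — x8 is true.
  22. (x7 || x8 || !x2) — x8 is true.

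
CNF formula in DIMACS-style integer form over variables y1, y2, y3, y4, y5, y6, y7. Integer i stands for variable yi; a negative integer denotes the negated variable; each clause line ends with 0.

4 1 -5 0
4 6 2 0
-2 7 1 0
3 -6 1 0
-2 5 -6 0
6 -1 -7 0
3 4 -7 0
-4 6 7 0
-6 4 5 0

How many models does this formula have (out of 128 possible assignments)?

36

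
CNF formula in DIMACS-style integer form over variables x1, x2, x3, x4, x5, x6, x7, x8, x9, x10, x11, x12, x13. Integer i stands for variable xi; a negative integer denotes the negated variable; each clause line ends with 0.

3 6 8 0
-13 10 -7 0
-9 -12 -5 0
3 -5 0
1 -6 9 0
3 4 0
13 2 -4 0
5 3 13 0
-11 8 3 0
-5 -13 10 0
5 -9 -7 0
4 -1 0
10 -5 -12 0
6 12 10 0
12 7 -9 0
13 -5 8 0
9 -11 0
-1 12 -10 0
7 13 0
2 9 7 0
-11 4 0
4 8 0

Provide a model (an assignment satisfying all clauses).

x1 = T  x2 = T  x3 = T  x4 = T  x5 = F  x6 = T  x7 = F  x8 = T  x9 = T  x10 = F  x11 = F  x12 = T  x13 = T

Check each clause:
  1. (x6 ∨ x8 ∨ x3) — x8 is true.
  2. (¬x7 ∨ x10 ∨ ¬x13) — ¬x7 is true.
  3. (¬x5 ∨ ¬x12 ∨ ¬x9) — ¬x5 is true.
  4. (¬x5 ∨ x3) — x3 is true.
  5. (x1 ∨ x9 ∨ ¬x6) — x9 is true.
  6. (x4 ∨ x3) — x3 is true.
  7. (x2 ∨ x13 ∨ ¬x4) — x2 is true.
  8. (x3 ∨ x5 ∨ x13) — x3 is true.
  9. (¬x11 ∨ x3 ∨ x8) — x8 is true.
  10. (¬x13 ∨ ¬x5 ∨ x10) — ¬x5 is true.
  11. (x5 ∨ ¬x7 ∨ ¬x9) — ¬x7 is true.
  12. (¬x1 ∨ x4) — x4 is true.
  13. (¬x12 ∨ ¬x5 ∨ x10) — ¬x5 is true.
  14. (x6 ∨ x10 ∨ x12) — x12 is true.
  15. (¬x9 ∨ x12 ∨ x7) — x12 is true.
  16. (x8 ∨ x13 ∨ ¬x5) — x8 is true.
  17. (x9 ∨ ¬x11) — x9 is true.
  18. (¬x10 ∨ x12 ∨ ¬x1) — x12 is true.
  19. (x13 ∨ x7) — x13 is true.
  20. (x7 ∨ x2 ∨ x9) — x9 is true.
  21. (¬x11 ∨ x4) — x4 is true.
  22. (x8 ∨ x4) — x8 is true.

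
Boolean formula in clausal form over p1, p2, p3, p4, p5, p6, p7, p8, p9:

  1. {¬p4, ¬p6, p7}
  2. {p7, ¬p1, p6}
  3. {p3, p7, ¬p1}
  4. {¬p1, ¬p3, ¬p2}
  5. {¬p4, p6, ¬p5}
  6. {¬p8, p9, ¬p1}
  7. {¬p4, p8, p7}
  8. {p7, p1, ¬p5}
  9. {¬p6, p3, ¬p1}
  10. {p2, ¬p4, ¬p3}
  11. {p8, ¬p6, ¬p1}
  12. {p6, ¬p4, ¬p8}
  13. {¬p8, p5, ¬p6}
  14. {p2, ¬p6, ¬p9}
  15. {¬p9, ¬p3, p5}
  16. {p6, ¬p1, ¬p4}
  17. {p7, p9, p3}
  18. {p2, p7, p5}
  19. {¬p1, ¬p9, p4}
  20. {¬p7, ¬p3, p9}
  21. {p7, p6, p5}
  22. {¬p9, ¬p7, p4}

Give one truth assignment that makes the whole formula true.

p1=True, p2=False, p3=False, p4=False, p5=True, p6=False, p7=True, p8=False, p9=False

Branch on p1: take p1 = True.
Branch on p2: take p2 = False.
Try p3 = False.
  then p7 is forced to True.
  then p6 is forced to False.
  then p4 is forced to False.
  then p9 is forced to False.
  then p8 is forced to False.
p5 is now unconstrained; take p5 = True.
Every clause has at least one true literal under this assignment.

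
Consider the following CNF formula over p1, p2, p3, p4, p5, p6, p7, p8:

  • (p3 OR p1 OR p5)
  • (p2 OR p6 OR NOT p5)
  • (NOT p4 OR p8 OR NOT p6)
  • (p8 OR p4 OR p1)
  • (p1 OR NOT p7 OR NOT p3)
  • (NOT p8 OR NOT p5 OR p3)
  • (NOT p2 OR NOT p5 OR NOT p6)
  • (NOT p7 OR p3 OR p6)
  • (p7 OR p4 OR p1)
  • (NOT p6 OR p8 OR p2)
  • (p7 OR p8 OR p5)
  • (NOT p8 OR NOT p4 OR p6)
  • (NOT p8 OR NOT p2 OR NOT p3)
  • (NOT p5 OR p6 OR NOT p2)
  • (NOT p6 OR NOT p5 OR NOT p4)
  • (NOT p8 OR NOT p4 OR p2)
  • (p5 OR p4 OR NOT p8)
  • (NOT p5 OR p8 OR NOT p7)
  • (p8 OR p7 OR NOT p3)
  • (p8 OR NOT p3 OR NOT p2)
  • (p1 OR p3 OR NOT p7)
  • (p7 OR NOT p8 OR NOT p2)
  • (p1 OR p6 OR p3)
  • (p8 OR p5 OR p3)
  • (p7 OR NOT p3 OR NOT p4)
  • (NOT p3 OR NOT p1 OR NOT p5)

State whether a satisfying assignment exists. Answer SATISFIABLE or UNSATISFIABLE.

SATISFIABLE

Branch on p1: take p1 = True.
The remaining clauses are satisfied by p2 = True, p3 = False, p4 = True, p5 = False, p6 = True, p7 = True, p8 = True.
So p1 = T  p2 = T  p3 = F  p4 = T  p5 = F  p6 = T  p7 = T  p8 = T is a satisfying assignment.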